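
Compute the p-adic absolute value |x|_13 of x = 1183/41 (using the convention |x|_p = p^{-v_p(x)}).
|1183/41|_13 = 1/169

Step 1 — compute v_13(x) by factoring powers of 13 out of the numerator and denominator: v_13(1183/41) = 2. Step 2 — apply |x|_p = p^{-v_p(x)} = 13^{-2} = 1/169.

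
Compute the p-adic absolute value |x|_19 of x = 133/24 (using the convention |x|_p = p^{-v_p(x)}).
|133/24|_19 = 1/19

Step 1 — compute v_19(x) by factoring powers of 19 out of the numerator and denominator: v_19(133/24) = 1. Step 2 — apply |x|_p = p^{-v_p(x)} = 19^{-1} = 1/19.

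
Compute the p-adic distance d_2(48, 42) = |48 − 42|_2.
d_2(48, 42) = 1/2

Step 1 — x − y = 48 − 42 = 6. Step 2 — v_2(6) = 1 (factor: 6 = (2^1 · 3); the sign does not affect v_p). Step 3 — |x − y|_2 = 2^{-1} = 1/2.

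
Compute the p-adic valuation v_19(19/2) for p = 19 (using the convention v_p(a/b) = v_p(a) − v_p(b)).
v_19(19/2) = 1

Factor powers of 19 from the numerator and denominator of the reduced fraction: 19 = 19^1 · 1 and 2 = 19^0 · 2. Apply v_p(a/b) = v_p(a) − v_p(b): v_19(19/2) = 1 − 0 = 1.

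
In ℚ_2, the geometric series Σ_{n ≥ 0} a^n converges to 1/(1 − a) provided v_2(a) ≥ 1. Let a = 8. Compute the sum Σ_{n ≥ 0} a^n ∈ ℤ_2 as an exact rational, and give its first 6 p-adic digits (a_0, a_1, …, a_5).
Σ a^n = 1/(1 − a) = -1/7;  first 6 digits = (1, 0, 0, 1, 0, 0)

v_2(a) = 3 ≥ 1, so the series converges in ℤ_2 to 1/(1 − a) = 1/(1 − 8) = -1/7. Expand this rational in ℤ_2: compute digits iteratively via d_i = x_i mod 2, x_{i+1} = (x_i − d_i)/2. The first 6 digits are (1, 0, 0, 1, 0, 0).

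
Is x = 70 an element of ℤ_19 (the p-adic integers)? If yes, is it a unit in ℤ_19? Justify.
x ∈ ℤ_19^× (unit); v_19(x) = 0

ℤ_19 = {x ∈ ℚ_19 : v_19(x) ≥ 0} and ℤ_19^× = {x ∈ ℤ_19 : v_19(x) = 0}. Here v_19(70) = v_19(num) − v_19(den) = 0; compare against these criteria.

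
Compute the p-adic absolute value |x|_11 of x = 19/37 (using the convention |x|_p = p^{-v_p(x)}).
|19/37|_11 = 1

Step 1 — compute v_11(x) by factoring powers of 11 out of the numerator and denominator: v_11(19/37) = 0. Step 2 — apply |x|_p = p^{-v_p(x)} = 11^{0} = 1.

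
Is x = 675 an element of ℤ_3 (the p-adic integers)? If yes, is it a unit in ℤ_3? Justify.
x ∈ ℤ_3 but not a unit; v_3(x) = 3 > 0

ℤ_3 = {x ∈ ℚ_3 : v_3(x) ≥ 0} and ℤ_3^× = {x ∈ ℤ_3 : v_3(x) = 0}. Here v_3(675) = v_3(num) − v_3(den) = 3; compare against these criteria.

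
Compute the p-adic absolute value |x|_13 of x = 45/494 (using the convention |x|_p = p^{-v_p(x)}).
|45/494|_13 = 13

Step 1 — compute v_13(x) by factoring powers of 13 out of the numerator and denominator: v_13(45/494) = -1. Step 2 — apply |x|_p = p^{-v_p(x)} = 13^{1} = 13.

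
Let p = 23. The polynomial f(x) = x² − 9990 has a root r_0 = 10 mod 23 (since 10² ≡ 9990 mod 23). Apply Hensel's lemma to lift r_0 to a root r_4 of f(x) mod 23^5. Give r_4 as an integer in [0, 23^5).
r_4 = 2291339 (mod 6436343)

Hensel's recurrence: r_{i+1} = r_i − f(r_i)·(f′(r_i))^{-1} mod 23^{i+2}, with f′(x) = 2x. Iterate:
  r_0 = 10 (mod 23)
  r_1 = 240 (mod 529)
  r_2 = 3943 (mod 12167)
  r_3 = 52611 (mod 279841)
  r_4 = 2291339 (mod 6436343)
Final: r_4 = 2291339, and one checks f(r_4) ≡ 0 mod 23^5.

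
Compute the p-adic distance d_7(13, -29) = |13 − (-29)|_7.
d_7(13, -29) = 1/7

Step 1 — x − y = 13 − (-29) = 42. Step 2 — v_7(42) = 1 (factor: 42 = (7^1 · 6); the sign does not affect v_p). Step 3 — |x − y|_7 = 7^{-1} = 1/7.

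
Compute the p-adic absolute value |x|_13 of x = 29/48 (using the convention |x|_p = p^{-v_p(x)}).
|29/48|_13 = 1

Step 1 — compute v_13(x) by factoring powers of 13 out of the numerator and denominator: v_13(29/48) = 0. Step 2 — apply |x|_p = p^{-v_p(x)} = 13^{0} = 1.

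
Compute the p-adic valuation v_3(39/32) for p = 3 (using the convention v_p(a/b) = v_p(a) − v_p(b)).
v_3(39/32) = 1

Factor powers of 3 from the numerator and denominator of the reduced fraction: 39 = 3^1 · 13 and 32 = 3^0 · 32. Apply v_p(a/b) = v_p(a) − v_p(b): v_3(39/32) = 1 − 0 = 1.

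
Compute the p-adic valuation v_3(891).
v_3(891) = 4

v_3(n) is the largest exponent k such that 3^k divides n. Factor out: 891 = 3^4 · 11. (Sign doesn't affect v_p.) So v_3(891) = 4.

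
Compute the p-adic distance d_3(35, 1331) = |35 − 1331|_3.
d_3(35, 1331) = 1/81

Step 1 — x − y = 35 − 1331 = -1296. Step 2 — v_3(-1296) = 4 (factor: -1296 = −(3^4 · 16); the sign does not affect v_p). Step 3 — |x − y|_3 = 3^{-4} = 1/81.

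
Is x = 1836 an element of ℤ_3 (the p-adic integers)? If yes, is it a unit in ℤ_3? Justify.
x ∈ ℤ_3 but not a unit; v_3(x) = 3 > 0

ℤ_3 = {x ∈ ℚ_3 : v_3(x) ≥ 0} and ℤ_3^× = {x ∈ ℤ_3 : v_3(x) = 0}. Here v_3(1836) = v_3(num) − v_3(den) = 3; compare against these criteria.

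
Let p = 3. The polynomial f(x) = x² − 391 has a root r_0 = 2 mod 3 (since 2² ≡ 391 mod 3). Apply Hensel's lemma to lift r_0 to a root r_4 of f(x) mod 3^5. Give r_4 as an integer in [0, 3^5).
r_4 = 200 (mod 243)

Hensel's recurrence: r_{i+1} = r_i − f(r_i)·(f′(r_i))^{-1} mod 3^{i+2}, with f′(x) = 2x. Iterate:
  r_0 = 2 (mod 3)
  r_1 = 2 (mod 9)
  r_2 = 11 (mod 27)
  r_3 = 38 (mod 81)
  r_4 = 200 (mod 243)
Final: r_4 = 200, and one checks f(r_4) ≡ 0 mod 3^5.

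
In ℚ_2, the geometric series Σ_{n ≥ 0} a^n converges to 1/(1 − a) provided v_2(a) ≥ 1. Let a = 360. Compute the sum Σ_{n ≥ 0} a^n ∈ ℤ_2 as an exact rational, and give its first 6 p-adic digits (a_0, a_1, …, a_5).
Σ a^n = 1/(1 − a) = -1/359;  first 6 digits = (1, 0, 0, 1, 0, 1)

v_2(a) = 3 ≥ 1, so the series converges in ℤ_2 to 1/(1 − a) = 1/(1 − 360) = -1/359. Expand this rational in ℤ_2: compute digits iteratively via d_i = x_i mod 2, x_{i+1} = (x_i − d_i)/2. The first 6 digits are (1, 0, 0, 1, 0, 1).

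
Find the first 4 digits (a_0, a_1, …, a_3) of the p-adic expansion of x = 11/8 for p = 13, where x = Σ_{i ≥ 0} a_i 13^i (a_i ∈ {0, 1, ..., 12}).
(a_0, …, a_3) = (3, 8, 1, 8)

v_13(11/8) = 0 (numerator and denominator both coprime to 13), so x ∈ ℤ_13^×. Compute digits iteratively via a_i = x_i mod 13, x_{i+1} = (x_i − a_i)/13, with x_0 = x:
  x_0 = 11/8;  a_0 = 3;  x_1 = (x_0 − 3)/13 = -1/8
  x_1 = -1/8;  a_1 = 8;  x_2 = (x_1 − 8)/13 = -5/8
  x_2 = -5/8;  a_2 = 1;  x_3 = (x_2 − 1)/13 = -1/8
  x_3 = -1/8;  a_3 = 8;  x_4 = (x_3 − 8)/13 = -5/8
Digits: (3, 8, 1, 8).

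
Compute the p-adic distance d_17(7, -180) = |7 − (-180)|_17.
d_17(7, -180) = 1/17

Step 1 — x − y = 7 − (-180) = 187. Step 2 — v_17(187) = 1 (factor: 187 = (17^1 · 11); the sign does not affect v_p). Step 3 — |x − y|_17 = 17^{-1} = 1/17.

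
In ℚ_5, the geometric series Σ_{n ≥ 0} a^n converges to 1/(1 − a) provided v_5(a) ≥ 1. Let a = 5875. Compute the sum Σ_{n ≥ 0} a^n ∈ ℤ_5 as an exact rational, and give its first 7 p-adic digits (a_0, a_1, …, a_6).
Σ a^n = 1/(1 − a) = -1/5874;  first 7 digits = (1, 0, 0, 2, 4, 1, 4)

v_5(a) = 3 ≥ 1, so the series converges in ℤ_5 to 1/(1 − a) = 1/(1 − 5875) = -1/5874. Expand this rational in ℤ_5: compute digits iteratively via d_i = x_i mod 5, x_{i+1} = (x_i − d_i)/5. The first 7 digits are (1, 0, 0, 2, 4, 1, 4).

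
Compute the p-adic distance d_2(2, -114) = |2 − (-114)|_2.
d_2(2, -114) = 1/4

Step 1 — x − y = 2 − (-114) = 116. Step 2 — v_2(116) = 2 (factor: 116 = (2^2 · 29); the sign does not affect v_p). Step 3 — |x − y|_2 = 2^{-2} = 1/4.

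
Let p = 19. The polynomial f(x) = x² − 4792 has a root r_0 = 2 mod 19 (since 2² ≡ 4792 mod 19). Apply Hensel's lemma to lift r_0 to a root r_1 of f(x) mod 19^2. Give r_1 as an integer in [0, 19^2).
r_1 = 116 (mod 361)

Hensel's recurrence: r_{i+1} = r_i − f(r_i)·(f′(r_i))^{-1} mod 19^{i+2}, with f′(x) = 2x. Iterate:
  r_0 = 2 (mod 19)
  r_1 = 116 (mod 361)
Final: r_1 = 116, and one checks f(r_1) ≡ 0 mod 19^2.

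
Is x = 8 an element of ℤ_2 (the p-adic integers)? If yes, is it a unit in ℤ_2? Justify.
x ∈ ℤ_2 but not a unit; v_2(x) = 3 > 0

ℤ_2 = {x ∈ ℚ_2 : v_2(x) ≥ 0} and ℤ_2^× = {x ∈ ℤ_2 : v_2(x) = 0}. Here v_2(8) = v_2(num) − v_2(den) = 3; compare against these criteria.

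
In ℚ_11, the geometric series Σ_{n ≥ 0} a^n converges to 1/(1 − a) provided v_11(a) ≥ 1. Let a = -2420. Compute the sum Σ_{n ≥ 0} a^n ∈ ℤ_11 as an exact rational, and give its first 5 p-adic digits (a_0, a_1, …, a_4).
Σ a^n = 1/(1 − a) = 1/2421;  first 5 digits = (1, 0, 2, 9, 3)

v_11(a) = 2 ≥ 1, so the series converges in ℤ_11 to 1/(1 − a) = 1/(1 − (-2420)) = 1/2421. Expand this rational in ℤ_11: compute digits iteratively via d_i = x_i mod 11, x_{i+1} = (x_i − d_i)/11. The first 5 digits are (1, 0, 2, 9, 3).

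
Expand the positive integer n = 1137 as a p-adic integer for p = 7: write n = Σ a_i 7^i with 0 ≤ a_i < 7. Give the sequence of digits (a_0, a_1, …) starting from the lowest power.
(a_0, a_1, …) = (3, 1, 2, 3)

Repeated division by 7 gives the digits low-to-high: 1137 = 3 + 1·7^1 + 2·7^2 + 3·7^3. Digit sequence: (3, 1, 2, 3).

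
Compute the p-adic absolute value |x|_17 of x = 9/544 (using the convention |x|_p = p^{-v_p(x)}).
|9/544|_17 = 17

Step 1 — compute v_17(x) by factoring powers of 17 out of the numerator and denominator: v_17(9/544) = -1. Step 2 — apply |x|_p = p^{-v_p(x)} = 17^{1} = 17.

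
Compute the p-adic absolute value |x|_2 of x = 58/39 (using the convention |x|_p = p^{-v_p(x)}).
|58/39|_2 = 1/2

Step 1 — compute v_2(x) by factoring powers of 2 out of the numerator and denominator: v_2(58/39) = 1. Step 2 — apply |x|_p = p^{-v_p(x)} = 2^{-1} = 1/2.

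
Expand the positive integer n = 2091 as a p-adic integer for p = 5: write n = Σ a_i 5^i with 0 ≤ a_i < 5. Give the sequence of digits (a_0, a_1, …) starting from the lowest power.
(a_0, a_1, …) = (1, 3, 3, 1, 3)

Repeated division by 5 gives the digits low-to-high: 2091 = 1 + 3·5^1 + 3·5^2 + 1·5^3 + 3·5^4. Digit sequence: (1, 3, 3, 1, 3).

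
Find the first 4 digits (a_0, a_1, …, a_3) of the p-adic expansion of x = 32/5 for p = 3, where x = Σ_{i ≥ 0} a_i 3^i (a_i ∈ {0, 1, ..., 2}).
(a_0, …, a_3) = (1, 0, 0, 2)

v_3(32/5) = 0 (numerator and denominator both coprime to 3), so x ∈ ℤ_3^×. Compute digits iteratively via a_i = x_i mod 3, x_{i+1} = (x_i − a_i)/3, with x_0 = x:
  x_0 = 32/5;  a_0 = 1;  x_1 = (x_0 − 1)/3 = 9/5
  x_1 = 9/5;  a_1 = 0;  x_2 = (x_1 − 0)/3 = 3/5
  x_2 = 3/5;  a_2 = 0;  x_3 = (x_2 − 0)/3 = 1/5
  x_3 = 1/5;  a_3 = 2;  x_4 = (x_3 − 2)/3 = -3/5
Digits: (1, 0, 0, 2).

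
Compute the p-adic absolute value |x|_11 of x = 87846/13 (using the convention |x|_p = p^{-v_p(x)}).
|87846/13|_11 = 1/14641

Step 1 — compute v_11(x) by factoring powers of 11 out of the numerator and denominator: v_11(87846/13) = 4. Step 2 — apply |x|_p = p^{-v_p(x)} = 11^{-4} = 1/14641.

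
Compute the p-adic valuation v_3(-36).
v_3(-36) = 2

v_3(n) is the largest exponent k such that 3^k divides n. Factor out: -36 = -3^2 · 4. (Sign doesn't affect v_p.) So v_3(-36) = 2.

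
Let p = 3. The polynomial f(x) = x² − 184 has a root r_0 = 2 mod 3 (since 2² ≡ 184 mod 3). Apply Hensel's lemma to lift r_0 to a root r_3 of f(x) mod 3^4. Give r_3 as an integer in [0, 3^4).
r_3 = 47 (mod 81)

Hensel's recurrence: r_{i+1} = r_i − f(r_i)·(f′(r_i))^{-1} mod 3^{i+2}, with f′(x) = 2x. Iterate:
  r_0 = 2 (mod 3)
  r_1 = 2 (mod 9)
  r_2 = 20 (mod 27)
  r_3 = 47 (mod 81)
Final: r_3 = 47, and one checks f(r_3) ≡ 0 mod 3^4.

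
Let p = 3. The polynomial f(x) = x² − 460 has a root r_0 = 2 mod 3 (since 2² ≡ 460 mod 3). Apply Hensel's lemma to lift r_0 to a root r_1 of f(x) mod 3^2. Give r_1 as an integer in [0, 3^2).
r_1 = 8 (mod 9)

Hensel's recurrence: r_{i+1} = r_i − f(r_i)·(f′(r_i))^{-1} mod 3^{i+2}, with f′(x) = 2x. Iterate:
  r_0 = 2 (mod 3)
  r_1 = 8 (mod 9)
Final: r_1 = 8, and one checks f(r_1) ≡ 0 mod 3^2.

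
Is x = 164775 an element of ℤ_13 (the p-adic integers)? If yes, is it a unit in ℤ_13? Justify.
x ∈ ℤ_13 but not a unit; v_13(x) = 3 > 0

ℤ_13 = {x ∈ ℚ_13 : v_13(x) ≥ 0} and ℤ_13^× = {x ∈ ℤ_13 : v_13(x) = 0}. Here v_13(164775) = v_13(num) − v_13(den) = 3; compare against these criteria.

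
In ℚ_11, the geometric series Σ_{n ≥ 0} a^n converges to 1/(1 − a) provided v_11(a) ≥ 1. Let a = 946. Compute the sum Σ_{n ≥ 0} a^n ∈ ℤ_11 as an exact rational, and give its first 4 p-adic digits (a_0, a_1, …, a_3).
Σ a^n = 1/(1 − a) = -1/945;  first 4 digits = (1, 9, 0, 5)

v_11(a) = 1 ≥ 1, so the series converges in ℤ_11 to 1/(1 − a) = 1/(1 − 946) = -1/945. Expand this rational in ℤ_11: compute digits iteratively via d_i = x_i mod 11, x_{i+1} = (x_i − d_i)/11. The first 4 digits are (1, 9, 0, 5).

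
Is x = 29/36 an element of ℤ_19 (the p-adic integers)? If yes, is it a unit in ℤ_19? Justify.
x ∈ ℤ_19^× (unit); v_19(x) = 0

ℤ_19 = {x ∈ ℚ_19 : v_19(x) ≥ 0} and ℤ_19^× = {x ∈ ℤ_19 : v_19(x) = 0}. Here v_19(29/36) = v_19(num) − v_19(den) = 0; compare against these criteria.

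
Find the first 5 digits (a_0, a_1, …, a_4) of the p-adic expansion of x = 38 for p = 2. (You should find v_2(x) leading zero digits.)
(a_0, …, a_4) = (0, 1, 1, 0, 0)

v_2(38) = 1, so a_0 = ... = a_0 = 0. Factor out: x = 2^1 · u with u = 19 a unit in ℤ_2. Expand u iteratively via a_{v+i} = u_i mod 2, u_{i+1} = (u_i − a_{v+i})/2:
  u_0 = 19;  a_1 = 1;  u_1 = (u_0 − 1)/2 = 9
  u_1 = 9;  a_2 = 1;  u_2 = (u_1 − 1)/2 = 4
  u_2 = 4;  a_3 = 0;  u_3 = (u_2 − 0)/2 = 2
  u_3 = 2;  a_4 = 0;  u_4 = (u_3 − 0)/2 = 1
Digits: (0, 1, 1, 0, 0).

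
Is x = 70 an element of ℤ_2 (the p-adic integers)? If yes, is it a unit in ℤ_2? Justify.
x ∈ ℤ_2 but not a unit; v_2(x) = 1 > 0

ℤ_2 = {x ∈ ℚ_2 : v_2(x) ≥ 0} and ℤ_2^× = {x ∈ ℤ_2 : v_2(x) = 0}. Here v_2(70) = v_2(num) − v_2(den) = 1; compare against these criteria.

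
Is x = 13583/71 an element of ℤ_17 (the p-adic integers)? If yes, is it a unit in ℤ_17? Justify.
x ∈ ℤ_17 but not a unit; v_17(x) = 2 > 0

ℤ_17 = {x ∈ ℚ_17 : v_17(x) ≥ 0} and ℤ_17^× = {x ∈ ℤ_17 : v_17(x) = 0}. Here v_17(13583/71) = v_17(num) − v_17(den) = 2; compare against these criteria.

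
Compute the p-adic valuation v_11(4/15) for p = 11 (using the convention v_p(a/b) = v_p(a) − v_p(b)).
v_11(4/15) = 0

Factor powers of 11 from the numerator and denominator of the reduced fraction: 4 = 11^0 · 4 and 15 = 11^0 · 15. Apply v_p(a/b) = v_p(a) − v_p(b): v_11(4/15) = 0 − 0 = 0.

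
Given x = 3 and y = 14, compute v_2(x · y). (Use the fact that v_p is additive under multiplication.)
v_2(42) = 1

v_p(x) = 0 (factor: 3 = 2^0 · 3); v_p(y) = 1 (factor: 14 = 2^1 · 7). Additivity: v_p(xy) = v_p(x) + v_p(y) = 0 + 1 = 1. (Direct check: xy = 42 = 2^1 · (21).)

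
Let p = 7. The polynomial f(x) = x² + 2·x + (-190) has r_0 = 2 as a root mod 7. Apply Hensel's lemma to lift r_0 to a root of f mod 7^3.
r_2 = 114 (mod 343)

Hensel: r_{i+1} = r_i − f(r_i)·(f′(r_i))^{-1} mod 7^{i+2}, f′(x) = 2x + 2. Iterate:
  r_0 = 2 (mod 7)
  r_1 = 16 (mod 49)
  r_2 = 114 (mod 343)
Final: r = 114 satisfies f(r) ≡ 0 mod 7^3.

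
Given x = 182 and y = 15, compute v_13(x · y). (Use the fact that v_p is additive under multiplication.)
v_13(2730) = 1

v_p(x) = 1 (factor: 182 = 13^1 · 14); v_p(y) = 0 (factor: 15 = 13^0 · 15). Additivity: v_p(xy) = v_p(x) + v_p(y) = 1 + 0 = 1. (Direct check: xy = 2730 = 13^1 · (210).)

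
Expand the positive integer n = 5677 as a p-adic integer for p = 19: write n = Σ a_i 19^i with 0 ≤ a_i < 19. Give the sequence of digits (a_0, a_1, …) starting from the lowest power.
(a_0, a_1, …) = (15, 13, 15)

Repeated division by 19 gives the digits low-to-high: 5677 = 15 + 13·19^1 + 15·19^2. Digit sequence: (15, 13, 15).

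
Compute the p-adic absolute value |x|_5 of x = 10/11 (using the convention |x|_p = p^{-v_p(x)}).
|10/11|_5 = 1/5

Step 1 — compute v_5(x) by factoring powers of 5 out of the numerator and denominator: v_5(10/11) = 1. Step 2 — apply |x|_p = p^{-v_p(x)} = 5^{-1} = 1/5.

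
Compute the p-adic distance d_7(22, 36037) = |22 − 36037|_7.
d_7(22, 36037) = 1/2401

Step 1 — x − y = 22 − 36037 = -36015. Step 2 — v_7(-36015) = 4 (factor: -36015 = −(7^4 · 15); the sign does not affect v_p). Step 3 — |x − y|_7 = 7^{-4} = 1/2401.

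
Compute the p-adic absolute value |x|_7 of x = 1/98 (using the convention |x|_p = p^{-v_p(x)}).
|1/98|_7 = 49

Step 1 — compute v_7(x) by factoring powers of 7 out of the numerator and denominator: v_7(1/98) = -2. Step 2 — apply |x|_p = p^{-v_p(x)} = 7^{2} = 49.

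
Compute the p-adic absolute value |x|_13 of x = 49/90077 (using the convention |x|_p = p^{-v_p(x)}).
|49/90077|_13 = 2197

Step 1 — compute v_13(x) by factoring powers of 13 out of the numerator and denominator: v_13(49/90077) = -3. Step 2 — apply |x|_p = p^{-v_p(x)} = 13^{3} = 2197.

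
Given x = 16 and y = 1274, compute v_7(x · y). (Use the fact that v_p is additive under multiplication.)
v_7(20384) = 2

v_p(x) = 0 (factor: 16 = 7^0 · 16); v_p(y) = 2 (factor: 1274 = 7^2 · 26). Additivity: v_p(xy) = v_p(x) + v_p(y) = 0 + 2 = 2. (Direct check: xy = 20384 = 7^2 · (416).)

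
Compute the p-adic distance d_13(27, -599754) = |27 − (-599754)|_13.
d_13(27, -599754) = 1/28561

Step 1 — x − y = 27 − (-599754) = 599781. Step 2 — v_13(599781) = 4 (factor: 599781 = (13^4 · 21); the sign does not affect v_p). Step 3 — |x − y|_13 = 13^{-4} = 1/28561.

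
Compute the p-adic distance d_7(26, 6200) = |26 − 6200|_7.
d_7(26, 6200) = 1/343

Step 1 — x − y = 26 − 6200 = -6174. Step 2 — v_7(-6174) = 3 (factor: -6174 = −(7^3 · 18); the sign does not affect v_p). Step 3 — |x − y|_7 = 7^{-3} = 1/343.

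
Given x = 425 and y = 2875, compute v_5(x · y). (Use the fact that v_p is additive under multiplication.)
v_5(1221875) = 5

v_p(x) = 2 (factor: 425 = 5^2 · 17); v_p(y) = 3 (factor: 2875 = 5^3 · 23). Additivity: v_p(xy) = v_p(x) + v_p(y) = 2 + 3 = 5. (Direct check: xy = 1221875 = 5^5 · (391).)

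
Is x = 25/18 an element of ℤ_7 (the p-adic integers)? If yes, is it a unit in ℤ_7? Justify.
x ∈ ℤ_7^× (unit); v_7(x) = 0

ℤ_7 = {x ∈ ℚ_7 : v_7(x) ≥ 0} and ℤ_7^× = {x ∈ ℤ_7 : v_7(x) = 0}. Here v_7(25/18) = v_7(num) − v_7(den) = 0; compare against these criteria.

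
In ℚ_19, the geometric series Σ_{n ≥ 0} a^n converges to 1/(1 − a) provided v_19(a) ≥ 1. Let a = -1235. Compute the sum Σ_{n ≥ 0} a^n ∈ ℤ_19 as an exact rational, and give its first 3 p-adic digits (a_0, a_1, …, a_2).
Σ a^n = 1/(1 − a) = 1/1236;  first 3 digits = (1, 11, 3)

v_19(a) = 1 ≥ 1, so the series converges in ℤ_19 to 1/(1 − a) = 1/(1 − (-1235)) = 1/1236. Expand this rational in ℤ_19: compute digits iteratively via d_i = x_i mod 19, x_{i+1} = (x_i − d_i)/19. The first 3 digits are (1, 11, 3).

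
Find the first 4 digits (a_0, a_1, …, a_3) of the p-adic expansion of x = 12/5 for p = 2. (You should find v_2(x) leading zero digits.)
(a_0, …, a_3) = (0, 0, 1, 1)

v_2(12/5) = 2, so a_0 = ... = a_1 = 0. Factor out: x = 2^2 · u with u = 3/5 a unit in ℤ_2. Expand u iteratively via a_{v+i} = u_i mod 2, u_{i+1} = (u_i − a_{v+i})/2:
  u_0 = 3/5;  a_2 = 1;  u_1 = (u_0 − 1)/2 = -1/5
  u_1 = -1/5;  a_3 = 1;  u_2 = (u_1 − 1)/2 = -3/5
Digits: (0, 0, 1, 1).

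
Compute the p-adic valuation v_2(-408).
v_2(-408) = 3

v_2(n) is the largest exponent k such that 2^k divides n. Factor out: -408 = -2^3 · 51. (Sign doesn't affect v_p.) So v_2(-408) = 3.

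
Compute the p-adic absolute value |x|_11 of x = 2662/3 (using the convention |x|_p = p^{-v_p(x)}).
|2662/3|_11 = 1/1331

Step 1 — compute v_11(x) by factoring powers of 11 out of the numerator and denominator: v_11(2662/3) = 3. Step 2 — apply |x|_p = p^{-v_p(x)} = 11^{-3} = 1/1331.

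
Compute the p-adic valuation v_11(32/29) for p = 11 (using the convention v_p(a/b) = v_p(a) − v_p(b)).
v_11(32/29) = 0

Factor powers of 11 from the numerator and denominator of the reduced fraction: 32 = 11^0 · 32 and 29 = 11^0 · 29. Apply v_p(a/b) = v_p(a) − v_p(b): v_11(32/29) = 0 − 0 = 0.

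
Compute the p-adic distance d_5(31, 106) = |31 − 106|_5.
d_5(31, 106) = 1/25

Step 1 — x − y = 31 − 106 = -75. Step 2 — v_5(-75) = 2 (factor: -75 = −(5^2 · 3); the sign does not affect v_p). Step 3 — |x − y|_5 = 5^{-2} = 1/25.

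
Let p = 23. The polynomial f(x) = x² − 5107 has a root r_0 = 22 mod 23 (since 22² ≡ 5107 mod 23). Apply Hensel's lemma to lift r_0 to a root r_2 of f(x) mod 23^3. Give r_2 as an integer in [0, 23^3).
r_2 = 1678 (mod 12167)

Hensel's recurrence: r_{i+1} = r_i − f(r_i)·(f′(r_i))^{-1} mod 23^{i+2}, with f′(x) = 2x. Iterate:
  r_0 = 22 (mod 23)
  r_1 = 91 (mod 529)
  r_2 = 1678 (mod 12167)
Final: r_2 = 1678, and one checks f(r_2) ≡ 0 mod 23^3.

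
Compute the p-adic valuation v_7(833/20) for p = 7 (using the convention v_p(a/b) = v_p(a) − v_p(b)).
v_7(833/20) = 2

Factor powers of 7 from the numerator and denominator of the reduced fraction: 833 = 7^2 · 17 and 20 = 7^0 · 20. Apply v_p(a/b) = v_p(a) − v_p(b): v_7(833/20) = 2 − 0 = 2.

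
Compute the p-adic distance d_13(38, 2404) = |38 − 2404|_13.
d_13(38, 2404) = 1/169

Step 1 — x − y = 38 − 2404 = -2366. Step 2 — v_13(-2366) = 2 (factor: -2366 = −(13^2 · 14); the sign does not affect v_p). Step 3 — |x − y|_13 = 13^{-2} = 1/169.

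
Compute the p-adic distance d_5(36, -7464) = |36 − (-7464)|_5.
d_5(36, -7464) = 1/625

Step 1 — x − y = 36 − (-7464) = 7500. Step 2 — v_5(7500) = 4 (factor: 7500 = (5^4 · 12); the sign does not affect v_p). Step 3 — |x − y|_5 = 5^{-4} = 1/625.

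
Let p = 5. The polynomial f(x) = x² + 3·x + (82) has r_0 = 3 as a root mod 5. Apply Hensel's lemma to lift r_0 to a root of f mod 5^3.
r_2 = 103 (mod 125)

Hensel: r_{i+1} = r_i − f(r_i)·(f′(r_i))^{-1} mod 5^{i+2}, f′(x) = 2x + 3. Iterate:
  r_0 = 3 (mod 5)
  r_1 = 3 (mod 25)
  r_2 = 103 (mod 125)
Final: r = 103 satisfies f(r) ≡ 0 mod 5^3.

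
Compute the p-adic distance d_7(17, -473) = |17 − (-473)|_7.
d_7(17, -473) = 1/49

Step 1 — x − y = 17 − (-473) = 490. Step 2 — v_7(490) = 2 (factor: 490 = (7^2 · 10); the sign does not affect v_p). Step 3 — |x − y|_7 = 7^{-2} = 1/49.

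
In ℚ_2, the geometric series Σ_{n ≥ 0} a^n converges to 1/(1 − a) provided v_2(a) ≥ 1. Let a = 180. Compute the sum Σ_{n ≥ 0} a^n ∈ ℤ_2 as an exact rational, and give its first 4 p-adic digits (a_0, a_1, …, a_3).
Σ a^n = 1/(1 − a) = -1/179;  first 4 digits = (1, 0, 1, 0)

v_2(a) = 2 ≥ 1, so the series converges in ℤ_2 to 1/(1 − a) = 1/(1 − 180) = -1/179. Expand this rational in ℤ_2: compute digits iteratively via d_i = x_i mod 2, x_{i+1} = (x_i − d_i)/2. The first 4 digits are (1, 0, 1, 0).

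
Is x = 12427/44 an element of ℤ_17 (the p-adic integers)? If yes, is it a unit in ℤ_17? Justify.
x ∈ ℤ_17 but not a unit; v_17(x) = 2 > 0

ℤ_17 = {x ∈ ℚ_17 : v_17(x) ≥ 0} and ℤ_17^× = {x ∈ ℤ_17 : v_17(x) = 0}. Here v_17(12427/44) = v_17(num) − v_17(den) = 2; compare against these criteria.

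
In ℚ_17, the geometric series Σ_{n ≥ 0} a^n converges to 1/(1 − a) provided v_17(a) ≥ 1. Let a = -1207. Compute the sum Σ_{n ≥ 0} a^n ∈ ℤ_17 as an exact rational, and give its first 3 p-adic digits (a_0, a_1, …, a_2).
Σ a^n = 1/(1 − a) = 1/1208;  first 3 digits = (1, 14, 4)

v_17(a) = 1 ≥ 1, so the series converges in ℤ_17 to 1/(1 − a) = 1/(1 − (-1207)) = 1/1208. Expand this rational in ℤ_17: compute digits iteratively via d_i = x_i mod 17, x_{i+1} = (x_i − d_i)/17. The first 3 digits are (1, 14, 4).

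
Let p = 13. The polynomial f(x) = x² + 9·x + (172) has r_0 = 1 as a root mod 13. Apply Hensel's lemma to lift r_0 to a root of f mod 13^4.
r_3 = 9218 (mod 28561)

Hensel: r_{i+1} = r_i − f(r_i)·(f′(r_i))^{-1} mod 13^{i+2}, f′(x) = 2x + 9. Iterate:
  r_0 = 1 (mod 13)
  r_1 = 92 (mod 169)
  r_2 = 430 (mod 2197)
  r_3 = 9218 (mod 28561)
Final: r = 9218 satisfies f(r) ≡ 0 mod 13^4.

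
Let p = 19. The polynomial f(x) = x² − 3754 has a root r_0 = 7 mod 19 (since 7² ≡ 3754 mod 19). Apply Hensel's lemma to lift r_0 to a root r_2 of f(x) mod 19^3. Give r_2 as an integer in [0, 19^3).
r_2 = 6125 (mod 6859)

Hensel's recurrence: r_{i+1} = r_i − f(r_i)·(f′(r_i))^{-1} mod 19^{i+2}, with f′(x) = 2x. Iterate:
  r_0 = 7 (mod 19)
  r_1 = 349 (mod 361)
  r_2 = 6125 (mod 6859)
Final: r_2 = 6125, and one checks f(r_2) ≡ 0 mod 19^3.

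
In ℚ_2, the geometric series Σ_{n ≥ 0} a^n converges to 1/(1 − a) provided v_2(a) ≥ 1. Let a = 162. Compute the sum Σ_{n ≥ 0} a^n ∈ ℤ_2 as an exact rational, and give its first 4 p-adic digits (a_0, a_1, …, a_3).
Σ a^n = 1/(1 − a) = -1/161;  first 4 digits = (1, 1, 1, 1)

v_2(a) = 1 ≥ 1, so the series converges in ℤ_2 to 1/(1 − a) = 1/(1 − 162) = -1/161. Expand this rational in ℤ_2: compute digits iteratively via d_i = x_i mod 2, x_{i+1} = (x_i − d_i)/2. The first 4 digits are (1, 1, 1, 1).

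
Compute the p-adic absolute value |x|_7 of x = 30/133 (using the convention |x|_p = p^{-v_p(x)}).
|30/133|_7 = 7

Step 1 — compute v_7(x) by factoring powers of 7 out of the numerator and denominator: v_7(30/133) = -1. Step 2 — apply |x|_p = p^{-v_p(x)} = 7^{1} = 7.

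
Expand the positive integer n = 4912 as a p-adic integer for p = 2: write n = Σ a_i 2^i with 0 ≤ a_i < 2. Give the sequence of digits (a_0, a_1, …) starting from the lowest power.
(a_0, a_1, …) = (0, 0, 0, 0, 1, 1, 0, 0, 1, 1, 0, 0, 1)

Repeated division by 2 gives the digits low-to-high: 4912 = 1·2^4 + 1·2^5 + 1·2^8 + 1·2^9 + 1·2^12. Digit sequence: (0, 0, 0, 0, 1, 1, 0, 0, 1, 1, 0, 0, 1).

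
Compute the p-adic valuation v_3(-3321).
v_3(-3321) = 4

v_3(n) is the largest exponent k such that 3^k divides n. Factor out: -3321 = -3^4 · 41. (Sign doesn't affect v_p.) So v_3(-3321) = 4.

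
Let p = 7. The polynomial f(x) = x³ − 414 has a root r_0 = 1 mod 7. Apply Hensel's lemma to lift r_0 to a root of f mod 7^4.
r_3 = 1233 (mod 2401)

Hensel: r_{i+1} = r_i − f(r_i)/f′(r_i) mod 7^{i+2}, where f′(x) = 3x². Iterate:
  r_0 = 1 (mod 7)
  r_1 = 8 (mod 49)
  r_2 = 204 (mod 343)
  r_3 = 1233 (mod 2401)
Final: r = 1233 with f(r) ≡ 0 mod 7^4.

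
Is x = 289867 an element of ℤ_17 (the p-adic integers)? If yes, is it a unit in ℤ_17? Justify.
x ∈ ℤ_17 but not a unit; v_17(x) = 3 > 0

ℤ_17 = {x ∈ ℚ_17 : v_17(x) ≥ 0} and ℤ_17^× = {x ∈ ℤ_17 : v_17(x) = 0}. Here v_17(289867) = v_17(num) − v_17(den) = 3; compare against these criteria.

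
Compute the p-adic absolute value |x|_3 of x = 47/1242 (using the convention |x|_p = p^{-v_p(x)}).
|47/1242|_3 = 27

Step 1 — compute v_3(x) by factoring powers of 3 out of the numerator and denominator: v_3(47/1242) = -3. Step 2 — apply |x|_p = p^{-v_p(x)} = 3^{3} = 27.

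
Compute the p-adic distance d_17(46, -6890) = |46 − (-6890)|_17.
d_17(46, -6890) = 1/289

Step 1 — x − y = 46 − (-6890) = 6936. Step 2 — v_17(6936) = 2 (factor: 6936 = (17^2 · 24); the sign does not affect v_p). Step 3 — |x − y|_17 = 17^{-2} = 1/289.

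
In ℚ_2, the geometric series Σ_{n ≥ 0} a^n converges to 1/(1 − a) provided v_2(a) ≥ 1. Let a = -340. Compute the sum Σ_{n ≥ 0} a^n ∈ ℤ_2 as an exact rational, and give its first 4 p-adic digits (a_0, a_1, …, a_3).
Σ a^n = 1/(1 − a) = 1/341;  first 4 digits = (1, 0, 1, 1)

v_2(a) = 2 ≥ 1, so the series converges in ℤ_2 to 1/(1 − a) = 1/(1 − (-340)) = 1/341. Expand this rational in ℤ_2: compute digits iteratively via d_i = x_i mod 2, x_{i+1} = (x_i − d_i)/2. The first 4 digits are (1, 0, 1, 1).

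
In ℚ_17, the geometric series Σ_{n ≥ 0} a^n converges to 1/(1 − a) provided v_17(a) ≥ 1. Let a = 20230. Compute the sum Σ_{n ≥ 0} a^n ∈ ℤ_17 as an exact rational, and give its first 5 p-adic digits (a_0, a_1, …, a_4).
Σ a^n = 1/(1 − a) = -1/20229;  first 5 digits = (1, 0, 2, 4, 4)

v_17(a) = 2 ≥ 1, so the series converges in ℤ_17 to 1/(1 − a) = 1/(1 − 20230) = -1/20229. Expand this rational in ℤ_17: compute digits iteratively via d_i = x_i mod 17, x_{i+1} = (x_i − d_i)/17. The first 5 digits are (1, 0, 2, 4, 4).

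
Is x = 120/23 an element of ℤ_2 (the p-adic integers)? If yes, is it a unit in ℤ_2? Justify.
x ∈ ℤ_2 but not a unit; v_2(x) = 3 > 0

ℤ_2 = {x ∈ ℚ_2 : v_2(x) ≥ 0} and ℤ_2^× = {x ∈ ℤ_2 : v_2(x) = 0}. Here v_2(120/23) = v_2(num) − v_2(den) = 3; compare against these criteria.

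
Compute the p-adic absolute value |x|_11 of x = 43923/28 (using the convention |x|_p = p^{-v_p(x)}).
|43923/28|_11 = 1/14641

Step 1 — compute v_11(x) by factoring powers of 11 out of the numerator and denominator: v_11(43923/28) = 4. Step 2 — apply |x|_p = p^{-v_p(x)} = 11^{-4} = 1/14641.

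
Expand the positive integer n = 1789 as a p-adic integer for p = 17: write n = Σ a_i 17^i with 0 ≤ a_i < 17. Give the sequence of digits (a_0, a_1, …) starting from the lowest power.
(a_0, a_1, …) = (4, 3, 6)

Repeated division by 17 gives the digits low-to-high: 1789 = 4 + 3·17^1 + 6·17^2. Digit sequence: (4, 3, 6).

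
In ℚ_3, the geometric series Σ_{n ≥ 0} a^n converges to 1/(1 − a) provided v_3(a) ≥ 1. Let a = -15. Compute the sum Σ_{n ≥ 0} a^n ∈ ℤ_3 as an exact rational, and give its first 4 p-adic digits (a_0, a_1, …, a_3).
Σ a^n = 1/(1 − a) = 1/16;  first 4 digits = (1, 1, 2, 2)

v_3(a) = 1 ≥ 1, so the series converges in ℤ_3 to 1/(1 − a) = 1/(1 − (-15)) = 1/16. Expand this rational in ℤ_3: compute digits iteratively via d_i = x_i mod 3, x_{i+1} = (x_i − d_i)/3. The first 4 digits are (1, 1, 2, 2).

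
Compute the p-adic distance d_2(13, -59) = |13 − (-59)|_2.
d_2(13, -59) = 1/8

Step 1 — x − y = 13 − (-59) = 72. Step 2 — v_2(72) = 3 (factor: 72 = (2^3 · 9); the sign does not affect v_p). Step 3 — |x − y|_2 = 2^{-3} = 1/8.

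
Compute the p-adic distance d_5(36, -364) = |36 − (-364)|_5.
d_5(36, -364) = 1/25

Step 1 — x − y = 36 − (-364) = 400. Step 2 — v_5(400) = 2 (factor: 400 = (5^2 · 16); the sign does not affect v_p). Step 3 — |x − y|_5 = 5^{-2} = 1/25.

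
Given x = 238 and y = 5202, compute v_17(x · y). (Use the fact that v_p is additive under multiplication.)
v_17(1238076) = 3

v_p(x) = 1 (factor: 238 = 17^1 · 14); v_p(y) = 2 (factor: 5202 = 17^2 · 18). Additivity: v_p(xy) = v_p(x) + v_p(y) = 1 + 2 = 3. (Direct check: xy = 1238076 = 17^3 · (252).)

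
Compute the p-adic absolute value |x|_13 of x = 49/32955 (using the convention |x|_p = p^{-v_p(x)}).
|49/32955|_13 = 2197

Step 1 — compute v_13(x) by factoring powers of 13 out of the numerator and denominator: v_13(49/32955) = -3. Step 2 — apply |x|_p = p^{-v_p(x)} = 13^{3} = 2197.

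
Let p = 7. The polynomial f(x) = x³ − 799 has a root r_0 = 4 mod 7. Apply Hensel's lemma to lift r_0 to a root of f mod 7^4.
r_3 = 1670 (mod 2401)

Hensel: r_{i+1} = r_i − f(r_i)/f′(r_i) mod 7^{i+2}, where f′(x) = 3x². Iterate:
  r_0 = 4 (mod 7)
  r_1 = 4 (mod 49)
  r_2 = 298 (mod 343)
  r_3 = 1670 (mod 2401)
Final: r = 1670 with f(r) ≡ 0 mod 7^4.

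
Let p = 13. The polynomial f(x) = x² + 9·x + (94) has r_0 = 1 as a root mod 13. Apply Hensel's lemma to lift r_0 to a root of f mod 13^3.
r_2 = 1743 (mod 2197)

Hensel: r_{i+1} = r_i − f(r_i)·(f′(r_i))^{-1} mod 13^{i+2}, f′(x) = 2x + 9. Iterate:
  r_0 = 1 (mod 13)
  r_1 = 53 (mod 169)
  r_2 = 1743 (mod 2197)
Final: r = 1743 satisfies f(r) ≡ 0 mod 13^3.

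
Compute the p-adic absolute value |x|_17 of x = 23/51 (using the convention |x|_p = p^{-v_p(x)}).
|23/51|_17 = 17

Step 1 — compute v_17(x) by factoring powers of 17 out of the numerator and denominator: v_17(23/51) = -1. Step 2 — apply |x|_p = p^{-v_p(x)} = 17^{1} = 17.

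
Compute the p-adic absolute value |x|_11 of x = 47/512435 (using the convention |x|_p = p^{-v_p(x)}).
|47/512435|_11 = 14641

Step 1 — compute v_11(x) by factoring powers of 11 out of the numerator and denominator: v_11(47/512435) = -4. Step 2 — apply |x|_p = p^{-v_p(x)} = 11^{4} = 14641.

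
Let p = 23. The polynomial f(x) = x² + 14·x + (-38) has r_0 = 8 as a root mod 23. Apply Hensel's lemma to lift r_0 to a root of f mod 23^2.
r_1 = 215 (mod 529)

Hensel: r_{i+1} = r_i − f(r_i)·(f′(r_i))^{-1} mod 23^{i+2}, f′(x) = 2x + 14. Iterate:
  r_0 = 8 (mod 23)
  r_1 = 215 (mod 529)
Final: r = 215 satisfies f(r) ≡ 0 mod 23^2.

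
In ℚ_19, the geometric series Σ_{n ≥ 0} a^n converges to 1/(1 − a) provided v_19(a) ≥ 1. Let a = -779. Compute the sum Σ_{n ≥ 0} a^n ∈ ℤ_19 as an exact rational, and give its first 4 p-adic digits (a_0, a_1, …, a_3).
Σ a^n = 1/(1 − a) = 1/780;  first 4 digits = (1, 16, 6, 4)

v_19(a) = 1 ≥ 1, so the series converges in ℤ_19 to 1/(1 − a) = 1/(1 − (-779)) = 1/780. Expand this rational in ℤ_19: compute digits iteratively via d_i = x_i mod 19, x_{i+1} = (x_i − d_i)/19. The first 4 digits are (1, 16, 6, 4).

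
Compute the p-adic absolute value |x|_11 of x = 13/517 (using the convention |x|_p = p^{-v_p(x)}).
|13/517|_11 = 11

Step 1 — compute v_11(x) by factoring powers of 11 out of the numerator and denominator: v_11(13/517) = -1. Step 2 — apply |x|_p = p^{-v_p(x)} = 11^{1} = 11.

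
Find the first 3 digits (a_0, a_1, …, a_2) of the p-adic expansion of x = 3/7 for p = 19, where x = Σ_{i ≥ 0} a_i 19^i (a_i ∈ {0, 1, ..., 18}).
(a_0, …, a_2) = (14, 2, 8)

v_19(3/7) = 0 (numerator and denominator both coprime to 19), so x ∈ ℤ_19^×. Compute digits iteratively via a_i = x_i mod 19, x_{i+1} = (x_i − a_i)/19, with x_0 = x:
  x_0 = 3/7;  a_0 = 14;  x_1 = (x_0 − 14)/19 = -5/7
  x_1 = -5/7;  a_1 = 2;  x_2 = (x_1 − 2)/19 = -1/7
  x_2 = -1/7;  a_2 = 8;  x_3 = (x_2 − 8)/19 = -3/7
Digits: (14, 2, 8).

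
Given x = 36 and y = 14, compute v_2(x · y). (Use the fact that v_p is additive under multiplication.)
v_2(504) = 3

v_p(x) = 2 (factor: 36 = 2^2 · 9); v_p(y) = 1 (factor: 14 = 2^1 · 7). Additivity: v_p(xy) = v_p(x) + v_p(y) = 2 + 1 = 3. (Direct check: xy = 504 = 2^3 · (63).)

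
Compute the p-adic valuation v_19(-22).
v_19(-22) = 0

v_19(n) is the largest exponent k such that 19^k divides n. Factor out: -22 = -19^0 · 22. (Sign doesn't affect v_p.) So v_19(-22) = 0.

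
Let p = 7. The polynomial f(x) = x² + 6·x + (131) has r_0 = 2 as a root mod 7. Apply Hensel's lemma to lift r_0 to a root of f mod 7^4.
r_3 = 1668 (mod 2401)

Hensel: r_{i+1} = r_i − f(r_i)·(f′(r_i))^{-1} mod 7^{i+2}, f′(x) = 2x + 6. Iterate:
  r_0 = 2 (mod 7)
  r_1 = 2 (mod 49)
  r_2 = 296 (mod 343)
  r_3 = 1668 (mod 2401)
Final: r = 1668 satisfies f(r) ≡ 0 mod 7^4.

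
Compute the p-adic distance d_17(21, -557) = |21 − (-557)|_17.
d_17(21, -557) = 1/289

Step 1 — x − y = 21 − (-557) = 578. Step 2 — v_17(578) = 2 (factor: 578 = (17^2 · 2); the sign does not affect v_p). Step 3 — |x − y|_17 = 17^{-2} = 1/289.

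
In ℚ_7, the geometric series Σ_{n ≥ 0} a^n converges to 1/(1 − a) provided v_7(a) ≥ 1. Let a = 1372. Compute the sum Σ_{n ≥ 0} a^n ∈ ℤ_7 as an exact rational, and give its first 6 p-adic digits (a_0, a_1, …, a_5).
Σ a^n = 1/(1 − a) = -1/1371;  first 6 digits = (1, 0, 0, 4, 0, 0)

v_7(a) = 3 ≥ 1, so the series converges in ℤ_7 to 1/(1 − a) = 1/(1 − 1372) = -1/1371. Expand this rational in ℤ_7: compute digits iteratively via d_i = x_i mod 7, x_{i+1} = (x_i − d_i)/7. The first 6 digits are (1, 0, 0, 4, 0, 0).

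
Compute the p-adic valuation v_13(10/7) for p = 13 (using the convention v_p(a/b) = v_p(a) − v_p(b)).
v_13(10/7) = 0

Factor powers of 13 from the numerator and denominator of the reduced fraction: 10 = 13^0 · 10 and 7 = 13^0 · 7. Apply v_p(a/b) = v_p(a) − v_p(b): v_13(10/7) = 0 − 0 = 0.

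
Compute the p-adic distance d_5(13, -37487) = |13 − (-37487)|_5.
d_5(13, -37487) = 1/3125

Step 1 — x − y = 13 − (-37487) = 37500. Step 2 — v_5(37500) = 5 (factor: 37500 = (5^5 · 12); the sign does not affect v_p). Step 3 — |x − y|_5 = 5^{-5} = 1/3125.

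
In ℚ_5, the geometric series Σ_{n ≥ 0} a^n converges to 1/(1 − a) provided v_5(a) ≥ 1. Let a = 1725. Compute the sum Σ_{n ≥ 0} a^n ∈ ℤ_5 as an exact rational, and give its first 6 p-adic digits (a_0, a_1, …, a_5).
Σ a^n = 1/(1 − a) = -1/1724;  first 6 digits = (1, 0, 4, 3, 3, 2)

v_5(a) = 2 ≥ 1, so the series converges in ℤ_5 to 1/(1 − a) = 1/(1 − 1725) = -1/1724. Expand this rational in ℤ_5: compute digits iteratively via d_i = x_i mod 5, x_{i+1} = (x_i − d_i)/5. The first 6 digits are (1, 0, 4, 3, 3, 2).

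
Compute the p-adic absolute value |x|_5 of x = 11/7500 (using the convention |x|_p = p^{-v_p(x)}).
|11/7500|_5 = 625

Step 1 — compute v_5(x) by factoring powers of 5 out of the numerator and denominator: v_5(11/7500) = -4. Step 2 — apply |x|_p = p^{-v_p(x)} = 5^{4} = 625.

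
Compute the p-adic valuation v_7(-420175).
v_7(-420175) = 5

v_7(n) is the largest exponent k such that 7^k divides n. Factor out: -420175 = -7^5 · 25. (Sign doesn't affect v_p.) So v_7(-420175) = 5.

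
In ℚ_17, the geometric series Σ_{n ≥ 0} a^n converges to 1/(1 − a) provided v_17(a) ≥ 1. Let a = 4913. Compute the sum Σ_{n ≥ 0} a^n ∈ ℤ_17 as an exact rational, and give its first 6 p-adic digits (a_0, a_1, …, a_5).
Σ a^n = 1/(1 − a) = -1/4912;  first 6 digits = (1, 0, 0, 1, 0, 0)

v_17(a) = 3 ≥ 1, so the series converges in ℤ_17 to 1/(1 − a) = 1/(1 − 4913) = -1/4912. Expand this rational in ℤ_17: compute digits iteratively via d_i = x_i mod 17, x_{i+1} = (x_i − d_i)/17. The first 6 digits are (1, 0, 0, 1, 0, 0).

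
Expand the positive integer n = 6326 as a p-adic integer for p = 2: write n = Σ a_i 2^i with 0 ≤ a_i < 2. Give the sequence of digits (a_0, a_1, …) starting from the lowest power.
(a_0, a_1, …) = (0, 1, 1, 0, 1, 1, 0, 1, 0, 0, 0, 1, 1)

Repeated division by 2 gives the digits low-to-high: 6326 = 1·2^1 + 1·2^2 + 1·2^4 + 1·2^5 + 1·2^7 + 1·2^11 + 1·2^12. Digit sequence: (0, 1, 1, 0, 1, 1, 0, 1, 0, 0, 0, 1, 1).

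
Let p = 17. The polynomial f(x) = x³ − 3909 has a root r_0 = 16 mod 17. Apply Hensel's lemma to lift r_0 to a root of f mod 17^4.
r_3 = 74323 (mod 83521)

Hensel: r_{i+1} = r_i − f(r_i)/f′(r_i) mod 17^{i+2}, where f′(x) = 3x². Iterate:
  r_0 = 16 (mod 17)
  r_1 = 50 (mod 289)
  r_2 = 628 (mod 4913)
  r_3 = 74323 (mod 83521)
Final: r = 74323 with f(r) ≡ 0 mod 17^4.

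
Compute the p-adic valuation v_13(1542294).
v_13(1542294) = 4

v_13(n) is the largest exponent k such that 13^k divides n. Factor out: 1542294 = 13^4 · 54. (Sign doesn't affect v_p.) So v_13(1542294) = 4.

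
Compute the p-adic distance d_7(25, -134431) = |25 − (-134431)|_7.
d_7(25, -134431) = 1/16807

Step 1 — x − y = 25 − (-134431) = 134456. Step 2 — v_7(134456) = 5 (factor: 134456 = (7^5 · 8); the sign does not affect v_p). Step 3 — |x − y|_7 = 7^{-5} = 1/16807.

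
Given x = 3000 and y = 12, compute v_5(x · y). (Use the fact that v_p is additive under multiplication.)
v_5(36000) = 3

v_p(x) = 3 (factor: 3000 = 5^3 · 24); v_p(y) = 0 (factor: 12 = 5^0 · 12). Additivity: v_p(xy) = v_p(x) + v_p(y) = 3 + 0 = 3. (Direct check: xy = 36000 = 5^3 · (288).)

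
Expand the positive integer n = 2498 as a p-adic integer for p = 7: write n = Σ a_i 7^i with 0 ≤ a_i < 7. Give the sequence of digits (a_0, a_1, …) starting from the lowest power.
(a_0, a_1, …) = (6, 6, 1, 0, 1)

Repeated division by 7 gives the digits low-to-high: 2498 = 6 + 6·7^1 + 1·7^2 + 1·7^4. Digit sequence: (6, 6, 1, 0, 1).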